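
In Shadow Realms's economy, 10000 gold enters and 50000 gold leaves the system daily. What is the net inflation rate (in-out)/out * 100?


Net gold = 10000 - 50000 = -40000
Inflation rate = net / sunk * 100 = -40000 / 50000 * 100
= -0.8 * 100
= -80.00%

-80.00%


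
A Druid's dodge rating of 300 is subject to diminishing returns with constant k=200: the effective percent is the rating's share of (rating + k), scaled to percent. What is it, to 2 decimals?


effective% = rating / (rating + k) * 100
= 300 / (300 + 200) * 100
= 300 / 500 * 100
= 0.6 * 100
= 60.00%

60.00%


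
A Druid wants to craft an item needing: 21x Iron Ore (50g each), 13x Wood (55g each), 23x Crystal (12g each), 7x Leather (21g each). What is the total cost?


Cost breakdown:
  Iron Ore: 21 * 50 = 1050
  Wood: 13 * 55 = 715
  Crystal: 23 * 12 = 276
  Leather: 7 * 21 = 147
Total = 1050 + 715 + 276 + 147 = 2188

2188 gold


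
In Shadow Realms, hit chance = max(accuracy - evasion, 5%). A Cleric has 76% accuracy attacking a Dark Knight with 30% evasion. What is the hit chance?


accuracy - evasion = 76 - 30 = 46
Apply floor: max(46, 5) = 46
Hit chance = 46%

46%


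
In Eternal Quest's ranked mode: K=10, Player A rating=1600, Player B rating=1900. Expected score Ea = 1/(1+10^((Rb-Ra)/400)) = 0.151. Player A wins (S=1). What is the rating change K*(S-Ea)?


Elo update: delta = K * (S - Ea), where S = 1 (wins)
S - Ea = 1 - 0.151 = 0.849
Rating change = 10 * 0.849
= 8.49

8.49 rating points


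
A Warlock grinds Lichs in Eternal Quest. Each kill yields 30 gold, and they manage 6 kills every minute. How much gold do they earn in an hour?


Gold per minute = 30 * 6 = 180
Gold per hour = 180 * 60 = 10800

10800 gold/hour


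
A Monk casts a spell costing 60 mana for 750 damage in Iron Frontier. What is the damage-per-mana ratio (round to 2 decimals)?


Efficiency = damage / mana
= 750 / 60
= 12.50

12.50 dmg/mana


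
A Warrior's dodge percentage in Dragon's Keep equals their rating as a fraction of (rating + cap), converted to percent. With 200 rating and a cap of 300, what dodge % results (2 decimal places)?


dodge% = 200 / (200 + 300) * 100
= 200 / 500 * 100
= 0.4 * 100
= 40.00%

40.00%


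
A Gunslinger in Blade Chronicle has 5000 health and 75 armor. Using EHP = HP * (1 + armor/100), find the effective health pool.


EHP = 5000 * (1 + 75/100)
= 5000 * (1 + 0.75)
= 5000 * 1.75
= 8750.0

8750.0 EHP


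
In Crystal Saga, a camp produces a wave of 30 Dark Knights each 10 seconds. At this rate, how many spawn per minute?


Spawns per minute = count * (60 / interval)
= 30 * (60 / 10)
= 30 * 6.0
= 180.0

180.0 per minute


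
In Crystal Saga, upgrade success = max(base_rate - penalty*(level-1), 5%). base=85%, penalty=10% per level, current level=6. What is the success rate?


raw_rate = 85 - 10 * (6 - 1)
= 85 - 10 * 5
= 85 - 50
= 35
Apply floor: max(35, 5) = 35%

35%


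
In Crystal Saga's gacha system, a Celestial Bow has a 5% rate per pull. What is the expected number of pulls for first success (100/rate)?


Expected pulls for a geometric distribution = 1/p = 100 / rate%
= 100 / 5
= 20.0

20.0 pulls


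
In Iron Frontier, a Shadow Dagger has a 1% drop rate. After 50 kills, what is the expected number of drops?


Expected drops = kills * (drop_rate / 100)
= 50 * (1 / 100)
= 50 * 0.01
= 0.5

0.5 drops


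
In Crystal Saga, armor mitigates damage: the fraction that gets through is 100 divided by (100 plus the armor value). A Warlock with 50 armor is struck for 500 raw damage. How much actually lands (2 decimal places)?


actual = 500 * 100 / (100 + 50)
= 500 * 100 / 150
= 50000 / 150
= 333.33

333.33 damage


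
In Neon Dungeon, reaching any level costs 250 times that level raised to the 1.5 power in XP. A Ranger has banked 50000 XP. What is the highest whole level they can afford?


XP = 250 * level^1.5, so level = (XP / 250)^(1/1.5)
= (50000 / 250)^(1/1.5)
= 200.0^0.6667
= 34.1995
Floor: level = 34

level 34


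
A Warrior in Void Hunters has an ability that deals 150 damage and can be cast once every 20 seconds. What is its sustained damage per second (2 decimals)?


DPS = damage / cooldown
= 150 / 20
= 7.50

7.50 DPS


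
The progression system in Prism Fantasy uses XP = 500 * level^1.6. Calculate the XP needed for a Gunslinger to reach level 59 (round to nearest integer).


XP = 500 * level^1.6
Substitute level = 59:
XP = 500 * 59^1.6
= 500 * 681.33895
= 340669

340669 XP


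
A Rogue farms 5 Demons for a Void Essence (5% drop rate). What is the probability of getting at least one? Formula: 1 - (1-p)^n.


P(at least one) = 1 - P(none) = 1 - (1-p)^n
p = 5/100 = 0.05
1 - p = 0.95
(1 - p)^5 = 0.95^5 = 0.773781
P(at least one) = 1 - 0.773781 = 0.2262

0.2262


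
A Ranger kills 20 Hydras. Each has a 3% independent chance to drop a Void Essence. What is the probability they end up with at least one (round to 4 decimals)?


P(at least one) = 1 - P(none) = 1 - (1-p)^n
p = 3/100 = 0.03
1 - p = 0.97
(1 - p)^20 = 0.97^20 = 0.543794
P(at least one) = 1 - 0.543794 = 0.4562

0.4562


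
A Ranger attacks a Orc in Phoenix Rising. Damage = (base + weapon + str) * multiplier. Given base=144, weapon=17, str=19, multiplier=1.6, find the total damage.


Sum base + weapon + str = 144 + 17 + 19 = 180
Multiply by 1.6:
180 * 1.6 = 288.0

288.0 damage


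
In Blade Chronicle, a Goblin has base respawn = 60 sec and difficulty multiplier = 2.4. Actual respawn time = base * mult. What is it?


Respawn time = base * multiplier
= 60 * 2.4
= 144.0 seconds

144.0 seconds


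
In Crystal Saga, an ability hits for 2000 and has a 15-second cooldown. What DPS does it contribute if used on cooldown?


DPS = damage / cooldown
= 2000 / 15
= 133.33

133.33 DPS


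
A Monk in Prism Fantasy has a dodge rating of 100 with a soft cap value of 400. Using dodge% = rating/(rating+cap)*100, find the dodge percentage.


dodge% = 100 / (100 + 400) * 100
= 100 / 500 * 100
= 0.2 * 100
= 20.00%

20.00%


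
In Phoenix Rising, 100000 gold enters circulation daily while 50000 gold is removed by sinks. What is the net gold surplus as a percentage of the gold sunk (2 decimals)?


Net gold = 100000 - 50000 = 50000
Inflation rate = net / sunk * 100 = 50000 / 50000 * 100
= 1.0 * 100
= 100.00%

100.00%


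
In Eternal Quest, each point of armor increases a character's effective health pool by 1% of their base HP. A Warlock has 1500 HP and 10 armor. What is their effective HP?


EHP = 1500 * (1 + 10/100)
= 1500 * (1 + 0.1)
= 1500 * 1.1
= 1650.0

1650.0 EHP


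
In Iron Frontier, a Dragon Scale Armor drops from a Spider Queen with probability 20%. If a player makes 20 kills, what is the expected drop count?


Expected drops = kills * (drop_rate / 100)
= 20 * (20 / 100)
= 20 * 0.2
= 4.0

4.0 drops


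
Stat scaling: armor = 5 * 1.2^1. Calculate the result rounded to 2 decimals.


value = base * growth^level
= 5 * 1.2^1
= 5 * 1.2
= 6.00

6.00 armor


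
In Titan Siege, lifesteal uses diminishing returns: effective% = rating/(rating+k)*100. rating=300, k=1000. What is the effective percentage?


effective% = rating / (rating + k) * 100
= 300 / (300 + 1000) * 100
= 300 / 1300 * 100
= 0.230769 * 100
= 23.08%

23.08%


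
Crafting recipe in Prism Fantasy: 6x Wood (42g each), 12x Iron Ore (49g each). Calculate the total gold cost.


Cost breakdown:
  Wood: 6 * 42 = 252
  Iron Ore: 12 * 49 = 588
Total = 252 + 588 = 840

840 gold


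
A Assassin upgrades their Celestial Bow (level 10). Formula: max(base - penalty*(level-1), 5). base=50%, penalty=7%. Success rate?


raw_rate = 50 - 7 * (10 - 1)
= 50 - 7 * 9
= 50 - 63
= -13
Apply floor: max(-13, 5) = 5%

5%


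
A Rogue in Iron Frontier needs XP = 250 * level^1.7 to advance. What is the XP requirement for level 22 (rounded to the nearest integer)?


XP = 250 * level^1.7
Substitute level = 22:
XP = 250 * 22^1.7
= 250 * 191.4779
= 47869

47869 XP


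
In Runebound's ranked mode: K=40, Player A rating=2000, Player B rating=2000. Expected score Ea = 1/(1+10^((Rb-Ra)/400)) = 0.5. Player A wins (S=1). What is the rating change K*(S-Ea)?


Elo update: delta = K * (S - Ea), where S = 1 (wins)
S - Ea = 1 - 0.5 = 0.5
Rating change = 40 * 0.5
= 20.00

20.00 rating points


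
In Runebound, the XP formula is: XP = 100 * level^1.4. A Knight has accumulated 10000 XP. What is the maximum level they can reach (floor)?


XP = 100 * level^1.4, so level = (XP / 100)^(1/1.4)
= (10000 / 100)^(1/1.4)
= 100.0^0.7143
= 26.827
Floor: level = 26

level 26


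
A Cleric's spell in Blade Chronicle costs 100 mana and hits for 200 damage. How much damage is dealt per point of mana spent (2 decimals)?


Efficiency = damage / mana
= 200 / 100
= 2.00

2.00 dmg/mana


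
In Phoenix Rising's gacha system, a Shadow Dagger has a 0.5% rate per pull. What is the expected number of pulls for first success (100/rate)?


Expected pulls for a geometric distribution = 1/p = 100 / rate%
= 100 / 0.5
= 200.0

200.0 pulls


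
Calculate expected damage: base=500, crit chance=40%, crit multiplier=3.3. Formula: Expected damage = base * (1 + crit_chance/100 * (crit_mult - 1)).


E[dmg] = base * (1 + crit_chance * (crit_mult - 1))
cc as decimal = 40/100 = 0.4
cm - 1 = 3.3 - 1 = 2.3
Bonus factor = 0.4 * 2.3 = 0.92
Total multiplier = 1 + 0.92 = 1.92
Expected damage = 500 * 1.92 = 960.00

960.00 damage


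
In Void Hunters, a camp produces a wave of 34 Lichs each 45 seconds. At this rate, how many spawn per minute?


Spawns per minute = count * (60 / interval)
= 34 * (60 / 45)
= 34 * 1.3333
= 45.33

45.33 per minute


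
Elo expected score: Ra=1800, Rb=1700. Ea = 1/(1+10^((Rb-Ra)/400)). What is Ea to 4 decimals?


Elo expected score: Ea = 1/(1 + 10^((Rb-Ra)/400))
Rb - Ra = 1700 - 1800 = -100
(Rb-Ra)/400 = -100/400 = -0.25
10^-0.25 = 0.562341
Ea = 1/(1 + 0.562341) = 1/1.562341 = 0.6401

0.6401


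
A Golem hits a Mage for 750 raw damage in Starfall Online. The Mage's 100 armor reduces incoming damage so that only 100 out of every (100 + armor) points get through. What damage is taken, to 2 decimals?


actual = 750 * 100 / (100 + 100)
= 750 * 100 / 200
= 75000 / 200
= 375.00

375.00 damage


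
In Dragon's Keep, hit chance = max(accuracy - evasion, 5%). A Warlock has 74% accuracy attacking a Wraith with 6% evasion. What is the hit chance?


accuracy - evasion = 74 - 6 = 68
Apply floor: max(68, 5) = 68
Hit chance = 68%

68%


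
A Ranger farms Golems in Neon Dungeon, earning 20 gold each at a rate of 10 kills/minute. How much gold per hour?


Gold per minute = 20 * 10 = 200
Gold per hour = 200 * 60 = 12000

12000 gold/hour


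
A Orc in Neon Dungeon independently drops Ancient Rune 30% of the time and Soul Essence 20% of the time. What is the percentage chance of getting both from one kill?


For independent events, P(both) = P(A) * P(B)
= 30% * 20%
= 600 / 100 %
= 6.0%

6.0%


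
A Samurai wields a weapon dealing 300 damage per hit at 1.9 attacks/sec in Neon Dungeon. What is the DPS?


DPS = damage * attack_speed
= 300 * 1.9
= 570.0

570.0 DPS


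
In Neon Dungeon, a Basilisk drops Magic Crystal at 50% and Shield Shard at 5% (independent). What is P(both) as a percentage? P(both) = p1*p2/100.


For independent events, P(both) = P(A) * P(B)
= 50% * 5%
= 250 / 100 %
= 2.5%

2.5%


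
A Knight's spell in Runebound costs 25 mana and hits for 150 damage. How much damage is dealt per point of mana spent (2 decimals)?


Efficiency = damage / mana
= 150 / 25
= 6.00

6.00 dmg/mana


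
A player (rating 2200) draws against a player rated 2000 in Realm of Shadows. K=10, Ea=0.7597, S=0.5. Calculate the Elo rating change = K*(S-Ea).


Elo update: delta = K * (S - Ea), where S = 0.5 (draws)
S - Ea = 0.5 - 0.7597 = -0.2597
Rating change = 10 * -0.2597
= -2.60

-2.60 rating points


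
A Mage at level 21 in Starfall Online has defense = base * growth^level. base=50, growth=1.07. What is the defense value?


value = base * growth^level
= 50 * 1.07^21
= 50 * 4.140562
= 207.03

207.03 defense


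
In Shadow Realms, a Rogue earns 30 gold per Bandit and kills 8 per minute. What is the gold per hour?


Gold per minute = 30 * 8 = 240
Gold per hour = 240 * 60 = 14400

14400 gold/hour


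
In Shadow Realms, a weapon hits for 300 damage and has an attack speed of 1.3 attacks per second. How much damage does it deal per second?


DPS = damage * attack_speed
= 300 * 1.3
= 390.0

390.0 DPS


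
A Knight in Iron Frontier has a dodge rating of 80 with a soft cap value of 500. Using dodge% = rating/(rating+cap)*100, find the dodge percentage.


dodge% = 80 / (80 + 500) * 100
= 80 / 580 * 100
= 0.137931 * 100
= 13.79%

13.79%


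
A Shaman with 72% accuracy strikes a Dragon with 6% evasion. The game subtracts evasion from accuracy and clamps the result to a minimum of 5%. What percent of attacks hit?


accuracy - evasion = 72 - 6 = 66
Apply floor: max(66, 5) = 66
Hit chance = 66%

66%


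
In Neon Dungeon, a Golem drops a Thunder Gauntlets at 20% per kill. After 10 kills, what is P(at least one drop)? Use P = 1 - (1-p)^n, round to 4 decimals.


P(at least one) = 1 - P(none) = 1 - (1-p)^n
p = 20/100 = 0.2
1 - p = 0.8
(1 - p)^10 = 0.8^10 = 0.107374
P(at least one) = 1 - 0.107374 = 0.8926

0.8926


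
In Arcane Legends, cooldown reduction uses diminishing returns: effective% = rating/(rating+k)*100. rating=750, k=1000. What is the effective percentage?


effective% = rating / (rating + k) * 100
= 750 / (750 + 1000) * 100
= 750 / 1750 * 100
= 0.428571 * 100
= 42.86%

42.86%


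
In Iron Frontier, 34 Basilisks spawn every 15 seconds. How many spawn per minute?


Spawns per minute = count * (60 / interval)
= 34 * (60 / 15)
= 34 * 4.0
= 136.0

136.0 per minute


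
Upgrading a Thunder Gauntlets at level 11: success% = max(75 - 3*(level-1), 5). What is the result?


raw_rate = 75 - 3 * (11 - 1)
= 75 - 3 * 10
= 75 - 30
= 45
Apply floor: max(45, 5) = 45%

45%


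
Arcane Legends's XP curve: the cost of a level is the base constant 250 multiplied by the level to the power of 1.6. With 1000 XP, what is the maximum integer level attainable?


XP = 250 * level^1.6, so level = (XP / 250)^(1/1.6)
= (1000 / 250)^(1/1.6)
= 4.0^0.625
= 2.3784
Floor: level = 2

level 2


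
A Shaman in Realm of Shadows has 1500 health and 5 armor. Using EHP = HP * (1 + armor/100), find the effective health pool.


EHP = 1500 * (1 + 5/100)
= 1500 * (1 + 0.05)
= 1500 * 1.05
= 1575.0

1575.0 EHP


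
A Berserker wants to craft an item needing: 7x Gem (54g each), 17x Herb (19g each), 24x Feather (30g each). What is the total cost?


Cost breakdown:
  Gem: 7 * 54 = 378
  Herb: 17 * 19 = 323
  Feather: 24 * 30 = 720
Total = 378 + 323 + 720 = 1421

1421 gold


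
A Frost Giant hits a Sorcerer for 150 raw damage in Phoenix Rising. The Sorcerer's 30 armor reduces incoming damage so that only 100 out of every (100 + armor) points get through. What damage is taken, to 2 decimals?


actual = 150 * 100 / (100 + 30)
= 150 * 100 / 130
= 15000 / 130
= 115.38

115.38 damage


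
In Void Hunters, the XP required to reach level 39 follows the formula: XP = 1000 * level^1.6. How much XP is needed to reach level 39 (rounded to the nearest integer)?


XP = 1000 * level^1.6
Substitute level = 39:
XP = 1000 * 39^1.6
= 1000 * 351.3204
= 351320

351320 XP


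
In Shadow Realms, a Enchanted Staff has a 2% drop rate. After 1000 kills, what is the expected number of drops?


Expected drops = kills * (drop_rate / 100)
= 1000 * (2 / 100)
= 1000 * 0.02
= 20.0

20.0 drops


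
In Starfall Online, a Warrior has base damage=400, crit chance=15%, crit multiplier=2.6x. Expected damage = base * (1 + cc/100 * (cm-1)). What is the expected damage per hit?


E[dmg] = base * (1 + crit_chance * (crit_mult - 1))
cc as decimal = 15/100 = 0.15
cm - 1 = 2.6 - 1 = 1.6
Bonus factor = 0.15 * 1.6 = 0.24
Total multiplier = 1 + 0.24 = 1.24
Expected damage = 400 * 1.24 = 496.00

496.00 damage


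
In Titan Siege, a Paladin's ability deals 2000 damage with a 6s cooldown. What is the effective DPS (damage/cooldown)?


DPS = damage / cooldown
= 2000 / 6
= 333.33

333.33 DPS


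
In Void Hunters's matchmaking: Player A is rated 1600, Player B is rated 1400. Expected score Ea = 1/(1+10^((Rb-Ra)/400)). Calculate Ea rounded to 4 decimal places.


Elo expected score: Ea = 1/(1 + 10^((Rb-Ra)/400))
Rb - Ra = 1400 - 1600 = -200
(Rb-Ra)/400 = -200/400 = -0.5
10^-0.5 = 0.316228
Ea = 1/(1 + 0.316228) = 1/1.316228 = 0.7597

0.7597


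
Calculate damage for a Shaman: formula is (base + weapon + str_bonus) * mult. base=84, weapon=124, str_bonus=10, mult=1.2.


Sum base + weapon + str = 84 + 124 + 10 = 218
Multiply by 1.2:
218 * 1.2 = 261.6

261.6 damage


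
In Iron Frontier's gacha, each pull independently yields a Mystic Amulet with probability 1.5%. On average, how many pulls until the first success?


Expected pulls for a geometric distribution = 1/p = 100 / rate%
= 100 / 1.5
= 66.67

66.67 pulls


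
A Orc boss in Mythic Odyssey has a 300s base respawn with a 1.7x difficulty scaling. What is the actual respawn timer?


Respawn time = base * multiplier
= 300 * 1.7
= 510.0 seconds

510.0 seconds


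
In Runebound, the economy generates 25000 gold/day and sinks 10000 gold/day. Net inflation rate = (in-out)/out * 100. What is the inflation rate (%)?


Net gold = 25000 - 10000 = 15000
Inflation rate = net / sunk * 100 = 15000 / 10000 * 100
= 1.5 * 100
= 150.00%

150.00%


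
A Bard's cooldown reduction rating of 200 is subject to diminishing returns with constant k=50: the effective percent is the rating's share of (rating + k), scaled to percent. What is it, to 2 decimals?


effective% = rating / (rating + k) * 100
= 200 / (200 + 50) * 100
= 200 / 250 * 100
= 0.8 * 100
= 80.00%

80.00%


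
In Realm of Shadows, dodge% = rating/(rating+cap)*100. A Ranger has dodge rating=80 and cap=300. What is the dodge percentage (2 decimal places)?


dodge% = 80 / (80 + 300) * 100
= 80 / 380 * 100
= 0.210526 * 100
= 21.05%

21.05%


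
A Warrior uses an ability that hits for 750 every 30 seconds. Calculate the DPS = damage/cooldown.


DPS = damage / cooldown
= 750 / 30
= 25.00

25.00 DPS


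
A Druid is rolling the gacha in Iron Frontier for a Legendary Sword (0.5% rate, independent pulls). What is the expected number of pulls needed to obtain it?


Expected pulls for a geometric distribution = 1/p = 100 / rate%
= 100 / 0.5
= 200.0

200.0 pulls


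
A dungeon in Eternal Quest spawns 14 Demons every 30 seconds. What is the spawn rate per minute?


Spawns per minute = count * (60 / interval)
= 14 * (60 / 30)
= 14 * 2.0
= 28.0

28.0 per minute


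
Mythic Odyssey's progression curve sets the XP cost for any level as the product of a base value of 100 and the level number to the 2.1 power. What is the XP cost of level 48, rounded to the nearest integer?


XP = 100 * level^2.1
Substitute level = 48:
XP = 100 * 48^2.1
= 100 * 3393.1777
= 339318

339318 XP


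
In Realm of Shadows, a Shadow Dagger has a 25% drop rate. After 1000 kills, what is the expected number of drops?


Expected drops = kills * (drop_rate / 100)
= 1000 * (25 / 100)
= 1000 * 0.25
= 250.0

250.0 drops


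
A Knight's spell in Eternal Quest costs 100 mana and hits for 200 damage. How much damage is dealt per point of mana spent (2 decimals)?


Efficiency = damage / mana
= 200 / 100
= 2.00

2.00 dmg/mana


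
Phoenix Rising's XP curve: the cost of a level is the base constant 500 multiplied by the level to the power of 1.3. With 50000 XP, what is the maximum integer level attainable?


XP = 500 * level^1.3, so level = (XP / 500)^(1/1.3)
= (50000 / 500)^(1/1.3)
= 100.0^0.7692
= 34.5511
Floor: level = 34

level 34


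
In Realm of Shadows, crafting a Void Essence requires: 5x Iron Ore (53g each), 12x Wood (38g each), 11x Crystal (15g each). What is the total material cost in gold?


Cost breakdown:
  Iron Ore: 5 * 53 = 265
  Wood: 12 * 38 = 456
  Crystal: 11 * 15 = 165
Total = 265 + 456 + 165 = 886

886 gold


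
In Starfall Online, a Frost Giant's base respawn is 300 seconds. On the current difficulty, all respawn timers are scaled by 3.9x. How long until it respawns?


Respawn time = base * multiplier
= 300 * 3.9
= 1170.0 seconds

1170.0 seconds


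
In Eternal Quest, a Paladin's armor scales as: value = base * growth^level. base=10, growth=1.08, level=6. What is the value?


value = base * growth^level
= 10 * 1.08^6
= 10 * 1.586874
= 15.87

15.87 armor


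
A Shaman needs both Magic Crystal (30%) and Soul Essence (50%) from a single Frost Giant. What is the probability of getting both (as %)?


For independent events, P(both) = P(A) * P(B)
= 30% * 50%
= 1500 / 100 %
= 15.0%

15.0%


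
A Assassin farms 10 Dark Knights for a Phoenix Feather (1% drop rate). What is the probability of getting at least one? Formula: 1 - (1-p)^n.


P(at least one) = 1 - P(none) = 1 - (1-p)^n
p = 1/100 = 0.01
1 - p = 0.99
(1 - p)^10 = 0.99^10 = 0.904382
P(at least one) = 1 - 0.904382 = 0.0956

0.0956


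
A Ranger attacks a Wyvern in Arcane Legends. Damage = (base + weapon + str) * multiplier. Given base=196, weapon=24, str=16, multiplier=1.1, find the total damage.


Sum base + weapon + str = 196 + 24 + 16 = 236
Multiply by 1.1:
236 * 1.1 = 259.6

259.6 damage


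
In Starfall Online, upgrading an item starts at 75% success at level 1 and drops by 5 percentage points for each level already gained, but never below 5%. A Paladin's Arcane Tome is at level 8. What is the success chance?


raw_rate = 75 - 5 * (8 - 1)
= 75 - 5 * 7
= 75 - 35
= 40
Apply floor: max(40, 5) = 40%

40%


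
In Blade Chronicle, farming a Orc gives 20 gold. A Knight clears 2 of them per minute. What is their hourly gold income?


Gold per minute = 20 * 2 = 40
Gold per hour = 40 * 60 = 2400

2400 gold/hour


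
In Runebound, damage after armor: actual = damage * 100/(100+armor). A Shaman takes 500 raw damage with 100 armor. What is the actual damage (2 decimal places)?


actual = 500 * 100 / (100 + 100)
= 500 * 100 / 200
= 50000 / 200
= 250.00

250.00 damage


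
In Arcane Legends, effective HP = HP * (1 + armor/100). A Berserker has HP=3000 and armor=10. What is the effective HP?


EHP = 3000 * (1 + 10/100)
= 3000 * (1 + 0.1)
= 3000 * 1.1
= 3300.0

3300.0 EHP


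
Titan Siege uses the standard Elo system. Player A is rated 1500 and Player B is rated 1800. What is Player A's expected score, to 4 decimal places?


Elo expected score: Ea = 1/(1 + 10^((Rb-Ra)/400))
Rb - Ra = 1800 - 1500 = 300
(Rb-Ra)/400 = 300/400 = 0.75
10^0.75 = 5.623413
Ea = 1/(1 + 5.623413) = 1/6.623413 = 0.1510

0.1510


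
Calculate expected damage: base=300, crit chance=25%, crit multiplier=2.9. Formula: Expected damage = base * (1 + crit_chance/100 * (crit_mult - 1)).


E[dmg] = base * (1 + crit_chance * (crit_mult - 1))
cc as decimal = 25/100 = 0.25
cm - 1 = 2.9 - 1 = 1.9
Bonus factor = 0.25 * 1.9 = 0.475
Total multiplier = 1 + 0.475 = 1.475
Expected damage = 300 * 1.475 = 442.50

442.50 damage


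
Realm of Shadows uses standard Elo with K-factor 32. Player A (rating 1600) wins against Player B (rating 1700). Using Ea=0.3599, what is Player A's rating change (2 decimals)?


Elo update: delta = K * (S - Ea), where S = 1 (wins)
S - Ea = 1 - 0.3599 = 0.6401
Rating change = 32 * 0.6401
= 20.48

20.48 rating points


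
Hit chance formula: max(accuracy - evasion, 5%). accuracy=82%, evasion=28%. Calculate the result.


accuracy - evasion = 82 - 28 = 54
Apply floor: max(54, 5) = 54
Hit chance = 54%

54%


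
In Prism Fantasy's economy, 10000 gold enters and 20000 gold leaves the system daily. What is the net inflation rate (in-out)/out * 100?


Net gold = 10000 - 20000 = -10000
Inflation rate = net / sunk * 100 = -10000 / 20000 * 100
= -0.5 * 100
= -50.00%

-50.00%


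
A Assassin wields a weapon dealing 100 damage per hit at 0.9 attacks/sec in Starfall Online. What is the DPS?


DPS = damage * attack_speed
= 100 * 0.9
= 90.0

90.0 DPS


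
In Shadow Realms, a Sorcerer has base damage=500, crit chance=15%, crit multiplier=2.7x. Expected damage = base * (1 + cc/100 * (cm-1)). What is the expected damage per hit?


E[dmg] = base * (1 + crit_chance * (crit_mult - 1))
cc as decimal = 15/100 = 0.15
cm - 1 = 2.7 - 1 = 1.7
Bonus factor = 0.15 * 1.7 = 0.255
Total multiplier = 1 + 0.255 = 1.255
Expected damage = 500 * 1.255 = 627.50

627.50 damage


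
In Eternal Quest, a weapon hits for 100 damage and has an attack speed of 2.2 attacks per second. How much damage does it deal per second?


DPS = damage * attack_speed
= 100 * 2.2
= 220.0

220.0 DPS


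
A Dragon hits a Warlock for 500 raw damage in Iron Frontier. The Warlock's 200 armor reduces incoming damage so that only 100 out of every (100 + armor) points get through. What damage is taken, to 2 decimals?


actual = 500 * 100 / (100 + 200)
= 500 * 100 / 300
= 50000 / 300
= 166.67

166.67 damage


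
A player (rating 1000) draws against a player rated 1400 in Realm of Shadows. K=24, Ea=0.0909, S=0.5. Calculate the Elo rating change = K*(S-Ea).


Elo update: delta = K * (S - Ea), where S = 0.5 (draws)
S - Ea = 0.5 - 0.0909 = 0.4091
Rating change = 24 * 0.4091
= 9.82

9.82 rating points


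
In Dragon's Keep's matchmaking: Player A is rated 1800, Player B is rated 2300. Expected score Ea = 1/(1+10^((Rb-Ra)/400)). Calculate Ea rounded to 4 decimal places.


Elo expected score: Ea = 1/(1 + 10^((Rb-Ra)/400))
Rb - Ra = 2300 - 1800 = 500
(Rb-Ra)/400 = 500/400 = 1.25
10^1.25 = 17.782794
Ea = 1/(1 + 17.782794) = 1/18.782794 = 0.0532

0.0532


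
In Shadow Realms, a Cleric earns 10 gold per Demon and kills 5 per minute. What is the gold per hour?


Gold per minute = 10 * 5 = 50
Gold per hour = 50 * 60 = 3000

3000 gold/hour


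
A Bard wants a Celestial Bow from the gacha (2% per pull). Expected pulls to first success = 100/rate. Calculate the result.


Expected pulls for a geometric distribution = 1/p = 100 / rate%
= 100 / 2
= 50.0

50.0 pulls


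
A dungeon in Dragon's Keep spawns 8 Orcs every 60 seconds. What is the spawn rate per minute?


Spawns per minute = count * (60 / interval)
= 8 * (60 / 60)
= 8 * 1.0
= 8.0

8.0 per minute


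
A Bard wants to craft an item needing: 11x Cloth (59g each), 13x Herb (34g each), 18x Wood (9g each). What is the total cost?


Cost breakdown:
  Cloth: 11 * 59 = 649
  Herb: 13 * 34 = 442
  Wood: 18 * 9 = 162
Total = 649 + 442 + 162 = 1253

1253 gold


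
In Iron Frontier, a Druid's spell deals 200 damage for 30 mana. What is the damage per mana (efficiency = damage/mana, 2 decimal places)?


Efficiency = damage / mana
= 200 / 30
= 6.67

6.67 dmg/mana


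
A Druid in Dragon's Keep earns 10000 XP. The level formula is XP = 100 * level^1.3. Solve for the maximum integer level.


XP = 100 * level^1.3, so level = (XP / 100)^(1/1.3)
= (10000 / 100)^(1/1.3)
= 100.0^0.7692
= 34.5511
Floor: level = 34

level 34


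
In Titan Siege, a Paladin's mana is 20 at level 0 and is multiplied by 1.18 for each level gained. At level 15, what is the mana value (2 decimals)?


value = base * growth^level
= 20 * 1.18^15
= 20 * 11.973748
= 239.47

239.47 mana


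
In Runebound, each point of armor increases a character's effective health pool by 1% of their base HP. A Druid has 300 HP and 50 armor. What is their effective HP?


EHP = 300 * (1 + 50/100)
= 300 * (1 + 0.5)
= 300 * 1.5
= 450.0

450.0 EHP


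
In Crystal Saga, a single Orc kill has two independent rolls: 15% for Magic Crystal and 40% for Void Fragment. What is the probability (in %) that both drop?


For independent events, P(both) = P(A) * P(B)
= 15% * 40%
= 600 / 100 %
= 6.0%

6.0%


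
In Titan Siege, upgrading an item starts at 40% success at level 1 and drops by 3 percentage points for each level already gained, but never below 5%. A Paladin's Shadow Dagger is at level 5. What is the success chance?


raw_rate = 40 - 3 * (5 - 1)
= 40 - 3 * 4
= 40 - 12
= 28
Apply floor: max(28, 5) = 28%

28%


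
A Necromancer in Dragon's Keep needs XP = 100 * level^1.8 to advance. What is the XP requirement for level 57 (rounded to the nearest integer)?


XP = 100 * level^1.8
Substitute level = 57:
XP = 100 * 57^1.8
= 100 * 1447.3539
= 144735

144735 XP


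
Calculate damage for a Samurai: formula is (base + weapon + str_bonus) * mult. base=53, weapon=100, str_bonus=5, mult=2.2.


Sum base + weapon + str = 53 + 100 + 5 = 158
Multiply by 2.2:
158 * 2.2 = 347.6

347.6 damage


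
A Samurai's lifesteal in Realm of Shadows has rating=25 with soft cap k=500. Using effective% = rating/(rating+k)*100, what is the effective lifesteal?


effective% = rating / (rating + k) * 100
= 25 / (25 + 500) * 100
= 25 / 525 * 100
= 0.047619 * 100
= 4.76%

4.76%


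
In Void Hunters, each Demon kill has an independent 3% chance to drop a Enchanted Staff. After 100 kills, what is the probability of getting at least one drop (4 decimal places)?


P(at least one) = 1 - P(none) = 1 - (1-p)^n
p = 3/100 = 0.03
1 - p = 0.97
(1 - p)^100 = 0.97^100 = 0.047553
P(at least one) = 1 - 0.047553 = 0.9524

0.9524


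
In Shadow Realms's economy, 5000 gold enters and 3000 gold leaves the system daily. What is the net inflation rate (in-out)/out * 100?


Net gold = 5000 - 3000 = 2000
Inflation rate = net / sunk * 100 = 2000 / 3000 * 100
= 0.666667 * 100
= 66.67%

66.67%


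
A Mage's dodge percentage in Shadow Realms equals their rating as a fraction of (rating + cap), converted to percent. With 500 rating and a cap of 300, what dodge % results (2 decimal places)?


dodge% = 500 / (500 + 300) * 100
= 500 / 800 * 100
= 0.625 * 100
= 62.50%

62.50%


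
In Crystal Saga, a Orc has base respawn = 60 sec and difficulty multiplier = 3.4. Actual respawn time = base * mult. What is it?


Respawn time = base * multiplier
= 60 * 3.4
= 204.0 seconds

204.0 seconds


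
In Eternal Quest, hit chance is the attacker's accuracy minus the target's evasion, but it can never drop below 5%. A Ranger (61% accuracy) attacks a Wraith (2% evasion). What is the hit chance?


accuracy - evasion = 61 - 2 = 59
Apply floor: max(59, 5) = 59
Hit chance = 59%

59%


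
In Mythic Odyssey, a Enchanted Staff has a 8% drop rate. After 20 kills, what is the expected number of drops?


Expected drops = kills * (drop_rate / 100)
= 20 * (8 / 100)
= 20 * 0.08
= 1.6

1.6 drops


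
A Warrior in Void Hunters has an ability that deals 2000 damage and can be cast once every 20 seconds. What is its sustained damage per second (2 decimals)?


DPS = damage / cooldown
= 2000 / 20
= 100.00

100.00 DPS


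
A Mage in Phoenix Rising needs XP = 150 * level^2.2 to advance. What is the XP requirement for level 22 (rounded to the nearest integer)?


XP = 150 * level^2.2
Substitute level = 22:
XP = 150 * 22^2.2
= 150 * 898.1108
= 134717

134717 XP


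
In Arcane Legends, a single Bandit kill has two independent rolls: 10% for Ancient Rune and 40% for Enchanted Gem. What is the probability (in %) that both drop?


For independent events, P(both) = P(A) * P(B)
= 10% * 40%
= 400 / 100 %
= 4.0%

4.0%


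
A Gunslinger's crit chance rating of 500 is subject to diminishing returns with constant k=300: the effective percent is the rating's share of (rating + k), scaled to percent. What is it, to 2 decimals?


effective% = rating / (rating + k) * 100
= 500 / (500 + 300) * 100
= 500 / 800 * 100
= 0.625 * 100
= 62.50%

62.50%


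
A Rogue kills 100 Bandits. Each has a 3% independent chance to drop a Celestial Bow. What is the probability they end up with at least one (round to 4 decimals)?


P(at least one) = 1 - P(none) = 1 - (1-p)^n
p = 3/100 = 0.03
1 - p = 0.97
(1 - p)^100 = 0.97^100 = 0.047553
P(at least one) = 1 - 0.047553 = 0.9524

0.9524


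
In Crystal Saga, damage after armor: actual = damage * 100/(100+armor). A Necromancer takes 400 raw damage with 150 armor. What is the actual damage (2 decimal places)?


actual = 400 * 100 / (100 + 150)
= 400 * 100 / 250
= 40000 / 250
= 160.00

160.00 damage


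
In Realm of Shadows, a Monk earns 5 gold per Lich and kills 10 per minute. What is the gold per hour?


Gold per minute = 5 * 10 = 50
Gold per hour = 50 * 60 = 3000

3000 gold/hour


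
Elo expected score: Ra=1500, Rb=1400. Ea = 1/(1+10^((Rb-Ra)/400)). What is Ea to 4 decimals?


Elo expected score: Ea = 1/(1 + 10^((Rb-Ra)/400))
Rb - Ra = 1400 - 1500 = -100
(Rb-Ra)/400 = -100/400 = -0.25
10^-0.25 = 0.562341
Ea = 1/(1 + 0.562341) = 1/1.562341 = 0.6401

0.6401


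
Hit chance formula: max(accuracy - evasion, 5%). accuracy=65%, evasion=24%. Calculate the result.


accuracy - evasion = 65 - 24 = 41
Apply floor: max(41, 5) = 41
Hit chance = 41%

41%


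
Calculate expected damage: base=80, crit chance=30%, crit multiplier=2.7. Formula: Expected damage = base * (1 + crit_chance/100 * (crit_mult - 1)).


E[dmg] = base * (1 + crit_chance * (crit_mult - 1))
cc as decimal = 30/100 = 0.3
cm - 1 = 2.7 - 1 = 1.7
Bonus factor = 0.3 * 1.7 = 0.51
Total multiplier = 1 + 0.51 = 1.51
Expected damage = 80 * 1.51 = 120.80

120.80 damage


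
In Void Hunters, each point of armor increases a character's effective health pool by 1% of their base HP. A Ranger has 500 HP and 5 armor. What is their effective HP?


EHP = 500 * (1 + 5/100)
= 500 * (1 + 0.05)
= 500 * 1.05
= 525.0

525.0 EHP


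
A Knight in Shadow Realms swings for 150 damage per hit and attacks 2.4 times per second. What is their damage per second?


DPS = damage * attack_speed
= 150 * 2.4
= 360.0

360.0 DPS


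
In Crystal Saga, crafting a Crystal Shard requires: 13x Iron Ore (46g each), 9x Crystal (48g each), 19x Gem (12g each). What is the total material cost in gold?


Cost breakdown:
  Iron Ore: 13 * 46 = 598
  Crystal: 9 * 48 = 432
  Gem: 19 * 12 = 228
Total = 598 + 432 + 228 = 1258

1258 gold


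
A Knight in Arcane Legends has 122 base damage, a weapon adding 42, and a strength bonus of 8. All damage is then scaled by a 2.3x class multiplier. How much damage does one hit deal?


Sum base + weapon + str = 122 + 42 + 8 = 172
Multiply by 2.3:
172 * 2.3 = 395.6

395.6 damage


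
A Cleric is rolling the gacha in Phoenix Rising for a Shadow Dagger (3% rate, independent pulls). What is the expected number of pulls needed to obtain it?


Expected pulls for a geometric distribution = 1/p = 100 / rate%
= 100 / 3
= 33.33

33.33 pulls


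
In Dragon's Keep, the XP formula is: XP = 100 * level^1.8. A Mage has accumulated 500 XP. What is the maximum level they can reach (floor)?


XP = 100 * level^1.8, so level = (XP / 100)^(1/1.8)
= (500 / 100)^(1/1.8)
= 5.0^0.5556
= 2.4452
Floor: level = 2

level 2


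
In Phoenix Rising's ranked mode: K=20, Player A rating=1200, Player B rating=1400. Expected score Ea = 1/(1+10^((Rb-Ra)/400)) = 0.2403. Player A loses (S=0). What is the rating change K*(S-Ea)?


Elo update: delta = K * (S - Ea), where S = 0 (loses)
S - Ea = 0 - 0.2403 = -0.2403
Rating change = 20 * -0.2403
= -4.81

-4.81 rating points


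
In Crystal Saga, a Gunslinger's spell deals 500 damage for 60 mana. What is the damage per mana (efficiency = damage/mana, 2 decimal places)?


Efficiency = damage / mana
= 500 / 60
= 8.33

8.33 dmg/mana


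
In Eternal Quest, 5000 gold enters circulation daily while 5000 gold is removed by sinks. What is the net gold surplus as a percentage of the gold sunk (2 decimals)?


Net gold = 5000 - 5000 = 0
Inflation rate = net / sunk * 100 = 0 / 5000 * 100
= 0.0 * 100
= 0.00%

0.00%


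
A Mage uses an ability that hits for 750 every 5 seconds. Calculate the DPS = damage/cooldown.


DPS = damage / cooldown
= 750 / 5
= 150.00

150.00 DPS


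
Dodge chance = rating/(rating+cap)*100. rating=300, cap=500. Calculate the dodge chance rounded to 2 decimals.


dodge% = 300 / (300 + 500) * 100
= 300 / 800 * 100
= 0.375 * 100
= 37.50%

37.50%


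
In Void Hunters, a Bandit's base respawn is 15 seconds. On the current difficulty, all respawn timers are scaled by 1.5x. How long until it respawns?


Respawn time = base * multiplier
= 15 * 1.5
= 22.5 seconds

22.5 seconds


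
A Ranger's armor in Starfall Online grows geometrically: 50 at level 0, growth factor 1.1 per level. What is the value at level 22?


value = base * growth^level
= 50 * 1.1^22
= 50 * 8.140275
= 407.01

407.01 armor


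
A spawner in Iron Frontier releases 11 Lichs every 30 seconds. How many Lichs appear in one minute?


Spawns per minute = count * (60 / interval)
= 11 * (60 / 30)
= 11 * 2.0
= 22.0

22.0 per minute


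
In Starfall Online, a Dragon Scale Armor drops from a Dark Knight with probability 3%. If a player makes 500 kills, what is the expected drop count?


Expected drops = kills * (drop_rate / 100)
= 500 * (3 / 100)
= 500 * 0.03
= 15.0

15.0 drops


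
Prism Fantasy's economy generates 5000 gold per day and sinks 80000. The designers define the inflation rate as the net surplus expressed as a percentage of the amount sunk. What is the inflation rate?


Net gold = 5000 - 80000 = -75000
Inflation rate = net / sunk * 100 = -75000 / 80000 * 100
= -0.9375 * 100
= -93.75%

-93.75%


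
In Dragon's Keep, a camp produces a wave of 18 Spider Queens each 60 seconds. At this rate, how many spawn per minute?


Spawns per minute = count * (60 / interval)
= 18 * (60 / 60)
= 18 * 1.0
= 18.0

18.0 per minute


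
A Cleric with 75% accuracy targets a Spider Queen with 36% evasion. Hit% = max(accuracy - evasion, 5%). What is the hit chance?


accuracy - evasion = 75 - 36 = 39
Apply floor: max(39, 5) = 39
Hit chance = 39%

39%


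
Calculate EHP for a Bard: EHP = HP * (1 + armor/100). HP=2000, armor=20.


EHP = 2000 * (1 + 20/100)
= 2000 * (1 + 0.2)
= 2000 * 1.2
= 2400.0

2400.0 EHP


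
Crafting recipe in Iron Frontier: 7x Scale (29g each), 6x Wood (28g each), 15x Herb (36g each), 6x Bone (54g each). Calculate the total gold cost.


Cost breakdown:
  Scale: 7 * 29 = 203
  Wood: 6 * 28 = 168
  Herb: 15 * 36 = 540
  Bone: 6 * 54 = 324
Total = 203 + 168 + 540 + 324 = 1235

1235 gold


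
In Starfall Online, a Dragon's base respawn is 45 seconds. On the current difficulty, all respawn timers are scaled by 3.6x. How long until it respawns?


Respawn time = base * multiplier
= 45 * 3.6
= 162.0 seconds

162.0 seconds


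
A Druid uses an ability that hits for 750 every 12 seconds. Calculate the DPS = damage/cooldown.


DPS = damage / cooldown
= 750 / 12
= 62.50

62.50 DPS


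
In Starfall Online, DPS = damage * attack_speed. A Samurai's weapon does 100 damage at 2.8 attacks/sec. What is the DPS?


DPS = damage * attack_speed
= 100 * 2.8
= 280.0

280.0 DPS


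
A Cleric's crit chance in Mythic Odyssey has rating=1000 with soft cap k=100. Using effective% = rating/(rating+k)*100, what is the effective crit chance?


effective% = rating / (rating + k) * 100
= 1000 / (1000 + 100) * 100
= 1000 / 1100 * 100
= 0.909091 * 100
= 90.91%

90.91%


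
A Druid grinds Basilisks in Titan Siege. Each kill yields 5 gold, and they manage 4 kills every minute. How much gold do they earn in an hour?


Gold per minute = 5 * 4 = 20
Gold per hour = 20 * 60 = 1200

1200 gold/hour


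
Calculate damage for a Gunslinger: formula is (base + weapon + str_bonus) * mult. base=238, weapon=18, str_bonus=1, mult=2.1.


Sum base + weapon + str = 238 + 18 + 1 = 257
Multiply by 2.1:
257 * 2.1 = 539.7

539.7 damage


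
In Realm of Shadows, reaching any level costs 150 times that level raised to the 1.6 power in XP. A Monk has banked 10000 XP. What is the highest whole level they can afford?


XP = 150 * level^1.6, so level = (XP / 150)^(1/1.6)
= (10000 / 150)^(1/1.6)
= 66.6667^0.625
= 13.802
Floor: level = 13

level 13
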